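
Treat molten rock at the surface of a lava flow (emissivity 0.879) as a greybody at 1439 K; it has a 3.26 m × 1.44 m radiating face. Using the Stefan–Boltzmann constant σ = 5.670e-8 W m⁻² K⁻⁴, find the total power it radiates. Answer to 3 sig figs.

P ≈ 1.00×10⁶ W

Area A = 3.26 × 1.44 = 4.6944 m².
P = εσAT⁴ = 0.879 × 5.670×10⁻⁸ × 4.6944 × (1439)⁴ = 1.00×10⁶ W.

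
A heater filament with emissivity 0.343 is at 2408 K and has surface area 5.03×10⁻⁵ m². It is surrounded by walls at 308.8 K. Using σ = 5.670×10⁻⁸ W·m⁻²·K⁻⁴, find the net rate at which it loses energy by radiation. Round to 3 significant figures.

Net loss ≈ 32.9 W

Area A = 5.03×10⁻⁵ m².
Net radiated power P_net = εσA(T⁴ − T₀⁴) = 0.343×5.670×10⁻⁸×5.03×10⁻⁵×(2408⁴ − 308.8⁴).
T⁴ − T₀⁴ = 3.36222×10¹³ − 9.09304×10⁹ = 3.36131×10¹³ K⁴, so P_net = 32.9 W.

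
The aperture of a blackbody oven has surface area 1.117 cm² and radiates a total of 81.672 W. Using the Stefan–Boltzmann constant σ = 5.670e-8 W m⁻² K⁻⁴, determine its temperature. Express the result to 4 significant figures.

Area A = 1.117 cm² = 1.117×10⁻⁴ m².
P = σAT⁴ ⇒ T = (P/(σA))^(1/4) = (81.672/(5.670×10⁻⁸×1.117×10⁻⁴))^(1/4) = 1895 K.

T ≈ 1895 K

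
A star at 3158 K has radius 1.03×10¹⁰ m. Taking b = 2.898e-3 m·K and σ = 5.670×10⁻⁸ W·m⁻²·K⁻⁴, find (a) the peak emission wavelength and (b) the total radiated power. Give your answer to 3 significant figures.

λ_max ≈ 0.918 μm; P ≈ 7.52×10²⁷ W

(a) λ_max = b/T = 2.898×10⁻³/3158 = 9.177×10⁻⁷ m = 0.918 μm.
Surface area A = 4πR² = 4π(1.03×10¹⁰ m)² = 1.33317×10²¹ m².
(b) P = σAT⁴ = 5.670×10⁻⁸×1.33317×10²¹×(3158)⁴ = 7.52×10²⁷ W.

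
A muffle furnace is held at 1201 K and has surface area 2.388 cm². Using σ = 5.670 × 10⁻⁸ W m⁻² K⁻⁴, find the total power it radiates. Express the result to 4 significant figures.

P ≈ 28.17 W

Area A = 2.388 cm² = 2.388×10⁻⁴ m².
P = σAT⁴ = 5.670×10⁻⁸ × 2.388×10⁻⁴ × (1201)⁴ = 28.17 W.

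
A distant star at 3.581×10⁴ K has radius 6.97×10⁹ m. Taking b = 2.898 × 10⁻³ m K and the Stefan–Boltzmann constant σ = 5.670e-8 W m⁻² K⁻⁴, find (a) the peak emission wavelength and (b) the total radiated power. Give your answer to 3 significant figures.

λ_max ≈ 80.9 nm; P ≈ 5.69×10³¹ W

(a) λ_max = b/T = 2.898×10⁻³/3.581×10⁴ = 8.093×10⁻⁸ m = 80.9 nm.
Surface area A = 4πR² = 4π(6.97×10⁹ m)² = 6.10486×10²⁰ m².
(b) P = σAT⁴ = 5.670×10⁻⁸×6.10486×10²⁰×(3.581×10⁴)⁴ = 5.69×10³¹ W.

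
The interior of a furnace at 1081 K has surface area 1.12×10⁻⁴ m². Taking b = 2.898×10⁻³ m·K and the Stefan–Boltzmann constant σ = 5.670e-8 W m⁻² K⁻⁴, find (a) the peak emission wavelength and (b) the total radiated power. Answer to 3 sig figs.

(a) λ_max = b/T = 2.898×10⁻³/1081 = 2.681×10⁻⁶ m = 2.68 μm.
Area A = 1.12×10⁻⁴ m².
(b) P = σAT⁴ = 5.670×10⁻⁸×1.12×10⁻⁴×(1081)⁴ = 8.67 W.

λ_max ≈ 2.68 μm; P ≈ 8.67 W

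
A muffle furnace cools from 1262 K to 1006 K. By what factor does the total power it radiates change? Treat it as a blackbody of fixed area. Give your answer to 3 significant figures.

P₂/P₁ ≈ 0.404

P ∝ T⁴, so P₂/P₁ = (T₂/T₁)⁴ = (1006/1262)⁴ = (0.797147)⁴ = 0.404.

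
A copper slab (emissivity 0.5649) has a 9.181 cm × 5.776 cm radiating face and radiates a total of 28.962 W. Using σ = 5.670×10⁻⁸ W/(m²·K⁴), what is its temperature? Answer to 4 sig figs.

T ≈ 642.6 K

Area A = 0.09181 × 0.05776 = 5.30295×10⁻³ m².
P = εσAT⁴ ⇒ T = (P/(εσA))^(1/4) = (28.962/(0.5649×5.670×10⁻⁸×5.30295×10⁻³))^(1/4) = 642.6 K.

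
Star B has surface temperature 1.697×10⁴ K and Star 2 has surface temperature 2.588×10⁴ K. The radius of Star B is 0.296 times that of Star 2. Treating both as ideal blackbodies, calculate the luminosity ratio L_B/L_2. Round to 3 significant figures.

L ∝ R²T⁴, so L_B/L_2 = (R_B/R_2)²(T_B/T_2)⁴ = (0.296)² × (1.697×10⁴/2.588×10⁴)⁴ = 0.087616 × 0.184872 = 0.0162.

L_B/L_2 ≈ 0.0162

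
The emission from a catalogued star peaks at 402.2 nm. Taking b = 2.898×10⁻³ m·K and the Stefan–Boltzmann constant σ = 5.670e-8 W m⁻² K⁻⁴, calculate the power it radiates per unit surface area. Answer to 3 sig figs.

Wien's law: T = b/λ_max = 2.898×10⁻³/4.022×10⁻⁷ = 7205.37 K.
Then I = σT⁴ = 5.670×10⁻⁸×(7205.37)⁴ = 1.53×10⁸ W/m².

I ≈ 1.53×10⁸ W/m²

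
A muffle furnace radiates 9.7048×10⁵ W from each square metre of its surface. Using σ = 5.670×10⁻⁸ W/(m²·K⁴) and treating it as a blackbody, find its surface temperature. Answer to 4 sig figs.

I = σT⁴, so T = (I/σ)^(1/4) = (9.7048×10⁵/(5.670×10⁻⁸))^(1/4) = 2034 K.

T ≈ 2034 K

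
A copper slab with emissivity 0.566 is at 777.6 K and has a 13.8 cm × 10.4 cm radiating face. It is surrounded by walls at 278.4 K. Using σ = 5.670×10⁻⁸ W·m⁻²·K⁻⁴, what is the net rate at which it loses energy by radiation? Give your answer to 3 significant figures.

Net loss ≈ 166 W

Area A = 0.138 × 0.104 = 0.014352 m².
Net radiated power P_net = εσA(T⁴ − T₀⁴) = 0.566×5.670×10⁻⁸×0.014352×(777.6⁴ − 278.4⁴).
T⁴ − T₀⁴ = 3.65616×10¹¹ − 6.00727×10⁹ = 3.59609×10¹¹ K⁴, so P_net = 166 W.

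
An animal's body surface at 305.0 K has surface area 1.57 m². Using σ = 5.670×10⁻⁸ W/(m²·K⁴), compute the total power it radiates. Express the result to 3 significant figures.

Area A = 1.57 m².
P = σAT⁴ = 5.670×10⁻⁸ × 1.57 × (305.0)⁴ = 770 W.

P ≈ 770 W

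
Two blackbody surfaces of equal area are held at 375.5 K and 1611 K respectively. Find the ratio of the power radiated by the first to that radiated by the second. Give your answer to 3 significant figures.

With equal areas, P₁/P₂ = (T₁/T₂)⁴ = (375.5/1611)⁴ = 2.95×10⁻³.

P₁/P₂ ≈ 2.95×10⁻³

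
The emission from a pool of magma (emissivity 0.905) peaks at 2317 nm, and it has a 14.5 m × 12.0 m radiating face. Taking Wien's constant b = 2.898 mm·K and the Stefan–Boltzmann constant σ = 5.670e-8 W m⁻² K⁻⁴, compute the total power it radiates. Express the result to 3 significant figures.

Wien's law: T = b/λ_max = 2.898×10⁻³/2.317×10⁻⁶ = 1250.76 K.
Area A = 14.5 × 12.0 = 174 m².
Then P = εσAT⁴ = 0.905×5.670×10⁻⁸×174×(1250.76)⁴ = 2.19×10⁷ W.

P ≈ 2.19×10⁷ W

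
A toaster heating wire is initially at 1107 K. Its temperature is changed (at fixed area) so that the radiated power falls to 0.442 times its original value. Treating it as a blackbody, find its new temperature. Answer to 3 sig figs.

T₂ ≈ 903 K

P ∝ T⁴, so T₂/T₁ = (P₂/P₁)^(1/4) = (0.442)^(1/4) = 0.815372.
T₂ = 1107 × 0.815372 = 903 K.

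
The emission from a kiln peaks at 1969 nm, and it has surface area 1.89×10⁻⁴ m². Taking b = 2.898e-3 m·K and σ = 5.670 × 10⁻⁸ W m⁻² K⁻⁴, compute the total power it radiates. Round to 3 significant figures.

P ≈ 50.3 W

Wien's law: T = b/λ_max = 2.898×10⁻³/1.969×10⁻⁶ = 1471.81 K.
Area A = 1.89×10⁻⁴ m².
Then P = σAT⁴ = 5.670×10⁻⁸×1.89×10⁻⁴×(1471.81)⁴ = 50.3 W.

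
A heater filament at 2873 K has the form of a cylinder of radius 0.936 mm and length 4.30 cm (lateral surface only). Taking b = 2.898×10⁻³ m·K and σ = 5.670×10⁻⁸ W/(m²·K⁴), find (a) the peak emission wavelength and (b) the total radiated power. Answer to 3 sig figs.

(a) λ_max = b/T = 2.898×10⁻³/2873 = 1.009×10⁻⁶ m = 1.01×10³ nm.
Lateral area A = 2πrL = 2π×9.36×10⁻⁴×0.0430 = 2.52886×10⁻⁴ m².
(b) P = σAT⁴ = 5.670×10⁻⁸×2.52886×10⁻⁴×(2873)⁴ = 977 W.

λ_max ≈ 1.01×10³ nm; P ≈ 977 W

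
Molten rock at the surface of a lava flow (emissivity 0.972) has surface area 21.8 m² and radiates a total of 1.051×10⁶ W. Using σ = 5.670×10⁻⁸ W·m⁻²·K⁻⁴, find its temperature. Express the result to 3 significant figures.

Area A = 21.8 m².
P = εσAT⁴ ⇒ T = (P/(εσA))^(1/4) = (1.051×10⁶/(0.972×5.670×10⁻⁸×21.8))^(1/4) = 967 K.

T ≈ 967 K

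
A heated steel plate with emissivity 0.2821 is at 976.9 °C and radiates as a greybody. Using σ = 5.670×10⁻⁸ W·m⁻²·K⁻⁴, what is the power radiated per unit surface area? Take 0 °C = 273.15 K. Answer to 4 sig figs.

T = 976.9 °C + 273.15 = 1250.05 K.
Stefan–Boltzmann: I = εσT⁴ = 0.2821 × 5.670×10⁻⁸ × (1250.05)⁴ = 3.906×10⁴ W/m².

I ≈ 3.906×10⁴ W/m²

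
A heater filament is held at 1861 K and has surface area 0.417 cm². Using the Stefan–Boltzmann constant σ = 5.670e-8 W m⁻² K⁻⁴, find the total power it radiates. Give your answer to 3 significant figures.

P ≈ 28.4 W

Area A = 0.417 cm² = 4.17×10⁻⁵ m².
P = σAT⁴ = 5.670×10⁻⁸ × 4.17×10⁻⁵ × (1861)⁴ = 28.4 W.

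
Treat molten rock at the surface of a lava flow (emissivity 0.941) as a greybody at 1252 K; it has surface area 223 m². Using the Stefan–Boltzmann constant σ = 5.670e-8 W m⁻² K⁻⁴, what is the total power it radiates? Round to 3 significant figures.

P ≈ 2.92×10⁷ W

Area A = 223 m².
P = εσAT⁴ = 0.941 × 5.670×10⁻⁸ × 223 × (1252)⁴ = 2.92×10⁷ W.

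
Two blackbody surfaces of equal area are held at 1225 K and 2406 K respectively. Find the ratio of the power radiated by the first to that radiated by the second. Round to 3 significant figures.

With equal areas, P₁/P₂ = (T₁/T₂)⁴ = (1225/2406)⁴ = 0.0672.

P₁/P₂ ≈ 0.0672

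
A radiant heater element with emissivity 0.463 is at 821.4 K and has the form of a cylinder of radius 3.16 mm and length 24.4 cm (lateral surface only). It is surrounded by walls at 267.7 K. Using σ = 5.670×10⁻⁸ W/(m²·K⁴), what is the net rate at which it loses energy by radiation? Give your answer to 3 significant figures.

Lateral area A = 2πrL = 2π×3.16×10⁻³×0.244 = 4.84459×10⁻³ m².
Net radiated power P_net = εσA(T⁴ − T₀⁴) = 0.463×5.670×10⁻⁸×4.84459×10⁻³×(821.4⁴ − 267.7⁴).
T⁴ − T₀⁴ = 4.55217×10¹¹ − 5.13563×10⁹ = 4.50081×10¹¹ K⁴, so P_net = 57.2 W.

Net loss ≈ 57.2 W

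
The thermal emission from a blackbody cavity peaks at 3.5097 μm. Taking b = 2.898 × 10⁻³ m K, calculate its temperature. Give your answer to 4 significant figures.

Wien's law gives T = b/λ_max = (2.898×10⁻³ m·K)/(3.5097×10⁻⁶ m) = 825.7 K.

T ≈ 825.7 K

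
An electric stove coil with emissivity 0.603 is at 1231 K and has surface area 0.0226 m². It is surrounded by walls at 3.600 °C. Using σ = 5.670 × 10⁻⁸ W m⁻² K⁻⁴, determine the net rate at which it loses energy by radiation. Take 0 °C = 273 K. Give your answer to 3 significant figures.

Net loss ≈ 1.77×10³ W

Surroundings: T = 3.600 °C + 273 = 276.600 K.
Area A = 0.0226 m².
Net radiated power P_net = εσA(T⁴ − T₀⁴) = 0.603×5.670×10⁻⁸×0.0226×(1231⁴ − 276.600⁴).
T⁴ − T₀⁴ = 2.29632×10¹² − 5.85341×10⁹ = 2.29047×10¹² K⁴, so P_net = 1.77×10³ W.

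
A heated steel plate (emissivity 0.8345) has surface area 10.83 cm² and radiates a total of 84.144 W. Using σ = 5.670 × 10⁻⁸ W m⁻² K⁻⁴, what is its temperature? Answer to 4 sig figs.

T ≈ 1132 K

Area A = 10.83 cm² = 1.083×10⁻³ m².
P = εσAT⁴ ⇒ T = (P/(εσA))^(1/4) = (84.144/(0.8345×5.670×10⁻⁸×1.083×10⁻³))^(1/4) = 1132 K.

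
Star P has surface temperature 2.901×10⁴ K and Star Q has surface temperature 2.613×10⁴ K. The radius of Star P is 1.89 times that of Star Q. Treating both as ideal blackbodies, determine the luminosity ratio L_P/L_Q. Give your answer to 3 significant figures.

L_P/L_Q ≈ 5.43

L ∝ R²T⁴, so L_P/L_Q = (R_P/R_Q)²(T_P/T_Q)⁴ = (1.89)² × (2.901×10⁴/2.613×10⁴)⁴ = 3.5721 × 1.51926 = 5.43.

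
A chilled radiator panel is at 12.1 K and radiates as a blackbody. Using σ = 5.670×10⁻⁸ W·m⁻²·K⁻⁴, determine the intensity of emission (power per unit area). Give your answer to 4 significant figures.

Stefan–Boltzmann: I = σT⁴ = 5.670×10⁻⁸ × (12.1)⁴ = 1.215×10⁻³ W/m².

I ≈ 1.215×10⁻³ W/m²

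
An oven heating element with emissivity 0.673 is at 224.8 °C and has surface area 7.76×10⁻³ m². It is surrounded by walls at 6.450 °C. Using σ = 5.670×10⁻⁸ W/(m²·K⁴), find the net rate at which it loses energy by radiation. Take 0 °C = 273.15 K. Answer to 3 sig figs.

Net loss ≈ 16.4 W

T = 224.8 °C + 273.15 = 497.95 K.
Surroundings: T = 6.450 °C + 273.15 = 279.600 K.
Area A = 7.76×10⁻³ m².
Net radiated power P_net = εσA(T⁴ − T₀⁴) = 0.673×5.670×10⁻⁸×7.76×10⁻³×(497.95⁴ − 279.600⁴).
T⁴ − T₀⁴ = 6.14813×10¹⁰ − 6.11151×10⁹ = 5.53698×10¹⁰ K⁴, so P_net = 16.4 W.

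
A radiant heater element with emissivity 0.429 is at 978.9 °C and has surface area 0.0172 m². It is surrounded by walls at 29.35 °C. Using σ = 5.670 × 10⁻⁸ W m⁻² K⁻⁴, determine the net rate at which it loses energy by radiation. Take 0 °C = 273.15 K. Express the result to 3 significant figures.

T = 978.9 °C + 273.15 = 1252.05 K.
Surroundings: T = 29.35 °C + 273.15 = 302.50 K.
Area A = 0.0172 m².
Net radiated power P_net = εσA(T⁴ − T₀⁴) = 0.429×5.670×10⁻⁸×0.0172×(1252.05⁴ − 302.50⁴).
T⁴ − T₀⁴ = 2.45746×10¹² − 8.37339×10⁹ = 2.44909×10¹² K⁴, so P_net = 1.02×10³ W.

Net loss ≈ 1.02×10³ W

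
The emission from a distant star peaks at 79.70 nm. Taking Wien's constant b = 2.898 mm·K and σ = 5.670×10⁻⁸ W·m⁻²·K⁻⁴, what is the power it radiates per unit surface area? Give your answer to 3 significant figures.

I ≈ 9.91×10¹⁰ W/m²

Wien's law: T = b/λ_max = 2.898×10⁻³/7.970×10⁻⁸ = 36361.4 K.
Then I = σT⁴ = 5.670×10⁻⁸×(36361.4)⁴ = 9.91×10¹⁰ W/m².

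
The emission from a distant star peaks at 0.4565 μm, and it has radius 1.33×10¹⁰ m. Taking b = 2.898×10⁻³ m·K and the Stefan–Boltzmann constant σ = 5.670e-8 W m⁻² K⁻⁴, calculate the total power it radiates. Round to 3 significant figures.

P ≈ 2.05×10²⁹ W

Wien's law: T = b/λ_max = 2.898×10⁻³/4.565×10⁻⁷ = 6348.30 K.
Surface area A = 4πR² = 4π(1.33×10¹⁰ m)² = 2.22287×10²¹ m².
Then P = σAT⁴ = 5.670×10⁻⁸×2.22287×10²¹×(6348.30)⁴ = 2.05×10²⁹ W.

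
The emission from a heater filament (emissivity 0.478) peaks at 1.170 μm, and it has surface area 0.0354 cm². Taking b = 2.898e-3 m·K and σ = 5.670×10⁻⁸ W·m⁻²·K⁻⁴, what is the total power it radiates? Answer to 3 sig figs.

P ≈ 3.61 W

Wien's law: T = b/λ_max = 2.898×10⁻³/1.170×10⁻⁶ = 2476.92 K.
Area A = 0.0354 cm² = 3.54×10⁻⁶ m².
Then P = εσAT⁴ = 0.478×5.670×10⁻⁸×3.54×10⁻⁶×(2476.92)⁴ = 3.61 W.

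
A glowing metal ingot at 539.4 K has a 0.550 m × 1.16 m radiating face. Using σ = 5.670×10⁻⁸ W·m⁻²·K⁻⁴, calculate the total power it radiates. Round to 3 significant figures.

P ≈ 3.06×10³ W

Area A = 0.550 × 1.16 = 0.638 m².
P = σAT⁴ = 5.670×10⁻⁸ × 0.638 × (539.4)⁴ = 3.06×10³ W.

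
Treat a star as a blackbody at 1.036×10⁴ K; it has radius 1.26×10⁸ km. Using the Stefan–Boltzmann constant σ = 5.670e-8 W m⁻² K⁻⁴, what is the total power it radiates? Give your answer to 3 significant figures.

P ≈ 1.30×10³² W

Surface area A = 4πR² = 4π(1.26×10¹¹ m)² = 1.99504×10²³ m².
P = σAT⁴ = 5.670×10⁻⁸ × 1.99504×10²³ × (1.036×10⁴)⁴ = 1.30×10³² W.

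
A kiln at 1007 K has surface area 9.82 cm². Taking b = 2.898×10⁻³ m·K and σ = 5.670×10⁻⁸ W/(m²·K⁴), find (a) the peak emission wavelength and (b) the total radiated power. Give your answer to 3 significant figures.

(a) λ_max = b/T = 2.898×10⁻³/1007 = 2.878×10⁻⁶ m = 2.88×10³ nm.
Area A = 9.82 cm² = 9.82×10⁻⁴ m².
(b) P = σAT⁴ = 5.670×10⁻⁸×9.82×10⁻⁴×(1007)⁴ = 57.3 W.

λ_max ≈ 2.88×10³ nm; P ≈ 57.3 W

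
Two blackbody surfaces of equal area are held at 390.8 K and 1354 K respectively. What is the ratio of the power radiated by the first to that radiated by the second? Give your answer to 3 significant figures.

P₁/P₂ ≈ 6.94×10⁻³

With equal areas, P₁/P₂ = (T₁/T₂)⁴ = (390.8/1354)⁴ = 6.94×10⁻³.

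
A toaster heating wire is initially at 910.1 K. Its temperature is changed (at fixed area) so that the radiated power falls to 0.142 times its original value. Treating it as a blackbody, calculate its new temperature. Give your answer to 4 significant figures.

P ∝ T⁴, so T₂/T₁ = (P₂/P₁)^(1/4) = (0.142)^(1/4) = 0.613864.
T₂ = 910.1 × 0.613864 = 558.7 K.

T₂ ≈ 558.7 K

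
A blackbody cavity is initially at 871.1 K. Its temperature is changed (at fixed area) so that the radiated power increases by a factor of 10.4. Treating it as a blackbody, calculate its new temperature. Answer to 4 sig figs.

P ∝ T⁴, so T₂/T₁ = (P₂/P₁)^(1/4) = (10.4)^(1/4) = 1.79580.
T₂ = 871.1 × 1.79580 = 1564 K.

T₂ ≈ 1564 K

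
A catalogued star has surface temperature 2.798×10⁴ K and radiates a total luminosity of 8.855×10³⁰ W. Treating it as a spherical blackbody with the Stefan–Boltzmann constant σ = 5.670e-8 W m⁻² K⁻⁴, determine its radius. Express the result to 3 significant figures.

R ≈ 4.50×10⁹ m

L = 4πR²σT⁴ ⇒ R = √(L/(4πσT⁴)).
σT⁴ = 3.47515×10¹⁰ W/m², so R = √(8.855×10³⁰/(4π×3.47515×10¹⁰)) = 4.50×10⁹ m.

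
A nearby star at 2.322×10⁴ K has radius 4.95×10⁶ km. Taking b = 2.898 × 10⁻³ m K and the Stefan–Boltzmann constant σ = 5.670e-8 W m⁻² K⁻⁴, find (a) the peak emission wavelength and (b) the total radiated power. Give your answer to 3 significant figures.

λ_max ≈ 125 nm; P ≈ 5.08×10³⁰ W

(a) λ_max = b/T = 2.898×10⁻³/2.322×10⁴ = 1.248×10⁻⁷ m = 125 nm.
Surface area A = 4πR² = 4π(4.95×10⁹ m)² = 3.07907×10²⁰ m².
(b) P = σAT⁴ = 5.670×10⁻⁸×3.07907×10²⁰×(2.322×10⁴)⁴ = 5.08×10³⁰ W.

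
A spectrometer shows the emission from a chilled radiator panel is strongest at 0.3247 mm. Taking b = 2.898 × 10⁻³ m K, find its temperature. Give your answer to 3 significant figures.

T ≈ 8.93 K

Wien's law gives T = b/λ_max = (2.898×10⁻³ m·K)/(3.247×10⁻⁴ m) = 8.93 K.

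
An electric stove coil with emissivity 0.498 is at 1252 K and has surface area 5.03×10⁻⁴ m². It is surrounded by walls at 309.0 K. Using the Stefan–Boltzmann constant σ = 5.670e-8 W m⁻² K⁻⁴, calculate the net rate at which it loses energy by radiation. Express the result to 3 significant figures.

Area A = 5.03×10⁻⁴ m².
Net radiated power P_net = εσA(T⁴ − T₀⁴) = 0.498×5.670×10⁻⁸×5.03×10⁻⁴×(1252⁴ − 309.0⁴).
T⁴ − T₀⁴ = 2.45707×10¹² − 9.11662×10⁹ = 2.44795×10¹² K⁴, so P_net = 34.8 W.

Net loss ≈ 34.8 W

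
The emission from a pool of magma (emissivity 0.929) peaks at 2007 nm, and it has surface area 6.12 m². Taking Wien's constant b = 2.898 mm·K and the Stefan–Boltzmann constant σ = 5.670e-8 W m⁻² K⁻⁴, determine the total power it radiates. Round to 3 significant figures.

Wien's law: T = b/λ_max = 2.898×10⁻³/2.007×10⁻⁶ = 1443.95 K.
Area A = 6.12 m².
Then P = εσAT⁴ = 0.929×5.670×10⁻⁸×6.12×(1443.95)⁴ = 1.40×10⁶ W.

P ≈ 1.40×10⁶ W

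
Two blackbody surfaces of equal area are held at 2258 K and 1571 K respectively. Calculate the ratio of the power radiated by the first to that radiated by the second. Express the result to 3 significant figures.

With equal areas, P₁/P₂ = (T₁/T₂)⁴ = (2258/1571)⁴ = 4.27.

P₁/P₂ ≈ 4.27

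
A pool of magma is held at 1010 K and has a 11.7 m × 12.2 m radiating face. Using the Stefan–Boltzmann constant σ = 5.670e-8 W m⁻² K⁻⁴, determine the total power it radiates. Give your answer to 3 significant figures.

P ≈ 8.42×10⁶ W

Area A = 11.7 × 12.2 = 142.74 m².
P = σAT⁴ = 5.670×10⁻⁸ × 142.74 × (1010)⁴ = 8.42×10⁶ W.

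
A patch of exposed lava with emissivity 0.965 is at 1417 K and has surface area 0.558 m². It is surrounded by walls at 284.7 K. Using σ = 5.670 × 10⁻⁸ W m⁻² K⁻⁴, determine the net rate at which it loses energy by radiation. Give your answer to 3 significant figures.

Net loss ≈ 1.23×10⁵ W

Area A = 0.558 m².
Net radiated power P_net = εσA(T⁴ − T₀⁴) = 0.965×5.670×10⁻⁸×0.558×(1417⁴ − 284.7⁴).
T⁴ − T₀⁴ = 4.03162×10¹² − 6.56977×10⁹ = 4.02505×10¹² K⁴, so P_net = 1.23×10⁵ W.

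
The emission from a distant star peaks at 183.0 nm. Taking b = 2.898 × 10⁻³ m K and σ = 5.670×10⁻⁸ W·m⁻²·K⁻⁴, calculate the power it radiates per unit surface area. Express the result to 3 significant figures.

Wien's law: T = b/λ_max = 2.898×10⁻³/1.830×10⁻⁷ = 15836.1 K.
Then I = σT⁴ = 5.670×10⁻⁸×(15836.1)⁴ = 3.57×10⁹ W/m².

I ≈ 3.57×10⁹ W/m²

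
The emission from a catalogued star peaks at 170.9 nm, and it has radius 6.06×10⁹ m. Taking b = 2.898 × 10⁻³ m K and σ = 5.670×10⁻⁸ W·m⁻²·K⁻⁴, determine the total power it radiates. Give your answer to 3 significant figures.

Wien's law: T = b/λ_max = 2.898×10⁻³/1.709×10⁻⁷ = 16957.3 K.
Surface area A = 4πR² = 4π(6.06×10⁹ m)² = 4.61482×10²⁰ m².
Then P = σAT⁴ = 5.670×10⁻⁸×4.61482×10²⁰×(16957.3)⁴ = 2.16×10³⁰ W.

P ≈ 2.16×10³⁰ W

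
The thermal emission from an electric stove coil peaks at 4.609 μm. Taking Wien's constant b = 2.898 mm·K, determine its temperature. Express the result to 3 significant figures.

Wien's law gives T = b/λ_max = (2.898×10⁻³ m·K)/(4.609×10⁻⁶ m) = 629 K.

T ≈ 629 K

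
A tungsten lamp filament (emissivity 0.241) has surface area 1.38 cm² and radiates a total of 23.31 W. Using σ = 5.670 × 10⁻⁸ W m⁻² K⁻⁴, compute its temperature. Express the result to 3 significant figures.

Area A = 1.38 cm² = 1.38×10⁻⁴ m².
P = εσAT⁴ ⇒ T = (P/(εσA))^(1/4) = (23.31/(0.241×5.670×10⁻⁸×1.38×10⁻⁴))^(1/4) = 1.88×10³ K.

T ≈ 1.88×10³ K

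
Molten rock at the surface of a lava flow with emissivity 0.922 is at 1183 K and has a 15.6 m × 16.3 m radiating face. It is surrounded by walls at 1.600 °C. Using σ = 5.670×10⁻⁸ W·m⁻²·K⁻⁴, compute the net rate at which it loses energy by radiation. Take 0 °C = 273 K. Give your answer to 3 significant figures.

Surroundings: T = 1.600 °C + 273 = 274.600 K.
Area A = 15.6 × 16.3 = 254.28 m².
Net radiated power P_net = εσA(T⁴ − T₀⁴) = 0.922×5.670×10⁻⁸×254.28×(1183⁴ − 274.600⁴).
T⁴ − T₀⁴ = 1.95857×10¹² − 5.68594×10⁹ = 1.95288×10¹² K⁴, so P_net = 2.60×10⁷ W.

Net loss ≈ 2.60×10⁷ W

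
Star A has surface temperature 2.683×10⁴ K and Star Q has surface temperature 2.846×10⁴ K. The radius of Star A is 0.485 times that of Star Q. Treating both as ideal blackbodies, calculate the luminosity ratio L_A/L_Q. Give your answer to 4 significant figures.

L ∝ R²T⁴, so L_A/L_Q = (R_A/R_Q)²(T_A/T_Q)⁴ = (0.485)² × (2.683×10⁴/2.846×10⁴)⁴ = 0.235225 × 0.789847 = 0.1858.

L_A/L_Q ≈ 0.1858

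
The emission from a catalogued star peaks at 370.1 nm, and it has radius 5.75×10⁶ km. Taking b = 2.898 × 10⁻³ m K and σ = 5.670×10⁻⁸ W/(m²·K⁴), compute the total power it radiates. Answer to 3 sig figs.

Wien's law: T = b/λ_max = 2.898×10⁻³/3.701×10⁻⁷ = 7830.32 K.
Surface area A = 4πR² = 4π(5.75×10⁹ m)² = 4.15476×10²⁰ m².
Then P = σAT⁴ = 5.670×10⁻⁸×4.15476×10²⁰×(7830.32)⁴ = 8.86×10²⁸ W.

P ≈ 8.86×10²⁸ W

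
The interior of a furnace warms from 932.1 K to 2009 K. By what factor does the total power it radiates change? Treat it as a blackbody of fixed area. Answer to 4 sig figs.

P₂/P₁ ≈ 21.58

P ∝ T⁴, so P₂/P₁ = (T₂/T₁)⁴ = (2009/932.1)⁴ = (2.15535)⁴ = 21.58.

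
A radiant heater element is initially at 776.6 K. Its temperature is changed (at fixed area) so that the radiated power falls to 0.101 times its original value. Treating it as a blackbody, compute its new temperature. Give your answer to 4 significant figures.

P ∝ T⁴, so T₂/T₁ = (P₂/P₁)^(1/4) = (0.101)^(1/4) = 0.563742.
T₂ = 776.6 × 0.563742 = 437.8 K.

T₂ ≈ 437.8 K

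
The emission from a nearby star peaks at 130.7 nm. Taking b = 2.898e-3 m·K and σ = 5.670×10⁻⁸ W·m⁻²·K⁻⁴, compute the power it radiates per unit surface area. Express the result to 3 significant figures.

Wien's law: T = b/λ_max = 2.898×10⁻³/1.307×10⁻⁷ = 22172.9 K.
Then I = σT⁴ = 5.670×10⁻⁸×(22172.9)⁴ = 1.37×10¹⁰ W/m².

I ≈ 1.37×10¹⁰ W/m²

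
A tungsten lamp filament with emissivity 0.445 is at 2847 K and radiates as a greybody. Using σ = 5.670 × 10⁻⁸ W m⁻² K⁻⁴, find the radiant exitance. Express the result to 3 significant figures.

Stefan–Boltzmann: I = εσT⁴ = 0.445 × 5.670×10⁻⁸ × (2847)⁴ = 1.66×10⁶ W/m².

I ≈ 1.66×10⁶ W/m²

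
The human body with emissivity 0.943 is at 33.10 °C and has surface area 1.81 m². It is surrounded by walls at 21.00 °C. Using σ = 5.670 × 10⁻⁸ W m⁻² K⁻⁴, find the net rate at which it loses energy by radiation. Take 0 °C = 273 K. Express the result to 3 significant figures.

T = 33.10 °C + 273 = 306.10 K.
Surroundings: T = 21.00 °C + 273 = 294.00 K.
Area A = 1.81 m².
Net radiated power P_net = εσA(T⁴ − T₀⁴) = 0.943×5.670×10⁻⁸×1.81×(306.10⁴ − 294.00⁴).
T⁴ − T₀⁴ = 8.77917×10⁹ − 7.47118×10⁹ = 1.30799×10⁹ K⁴, so P_net = 127 W.

Net loss ≈ 127 W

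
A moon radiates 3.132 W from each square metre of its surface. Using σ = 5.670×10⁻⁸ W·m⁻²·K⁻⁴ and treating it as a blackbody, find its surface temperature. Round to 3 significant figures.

T ≈ 86.2 K

I = σT⁴, so T = (I/σ)^(1/4) = (3.132/(5.670×10⁻⁸))^(1/4) = 86.2 K.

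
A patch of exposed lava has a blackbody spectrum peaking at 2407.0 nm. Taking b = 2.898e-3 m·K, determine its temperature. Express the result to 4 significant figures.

T ≈ 1204 K

Wien's law gives T = b/λ_max = (2.898×10⁻³ m·K)/(2.4070×10⁻⁶ m) = 1204 K.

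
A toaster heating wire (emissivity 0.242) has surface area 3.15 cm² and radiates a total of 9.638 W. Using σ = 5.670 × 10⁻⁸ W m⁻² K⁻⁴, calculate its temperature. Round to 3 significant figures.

T ≈ 1.22×10³ K

Area A = 3.15 cm² = 3.15×10⁻⁴ m².
P = εσAT⁴ ⇒ T = (P/(εσA))^(1/4) = (9.638/(0.242×5.670×10⁻⁸×3.15×10⁻⁴))^(1/4) = 1.22×10³ K.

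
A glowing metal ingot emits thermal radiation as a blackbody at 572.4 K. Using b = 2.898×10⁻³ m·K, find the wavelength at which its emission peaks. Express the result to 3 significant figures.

λ_max ≈ 5.06 μm

Wien's displacement law: λ_max = b/T = (2.898×10⁻³ m·K)/(572.4 K) = 5.063×10⁻⁶ m.
That is 5.06 μm, in the infrared range.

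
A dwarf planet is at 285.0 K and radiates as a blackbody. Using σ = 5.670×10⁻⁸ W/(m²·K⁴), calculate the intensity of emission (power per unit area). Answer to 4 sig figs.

Stefan–Boltzmann: I = σT⁴ = 5.670×10⁻⁸ × (285.0)⁴ = 374.1 W/m².

I ≈ 374.1 W/m²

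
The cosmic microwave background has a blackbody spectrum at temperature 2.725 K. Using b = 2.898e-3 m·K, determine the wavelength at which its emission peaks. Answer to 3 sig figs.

λ_max ≈ 1.06 mm

Wien's displacement law: λ_max = b/T = (2.898×10⁻³ m·K)/(2.725 K) = 1.063×10⁻³ m.
That is 1.06 mm, in the microwave range.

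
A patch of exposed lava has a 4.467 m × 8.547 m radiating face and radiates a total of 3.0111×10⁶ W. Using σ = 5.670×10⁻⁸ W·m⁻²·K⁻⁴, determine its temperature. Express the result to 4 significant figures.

T ≈ 1086 K

Area A = 4.467 × 8.547 = 38.1794 m².
P = σAT⁴ ⇒ T = (P/(σA))^(1/4) = (3.0111×10⁶/(5.670×10⁻⁸×38.1794))^(1/4) = 1086 K.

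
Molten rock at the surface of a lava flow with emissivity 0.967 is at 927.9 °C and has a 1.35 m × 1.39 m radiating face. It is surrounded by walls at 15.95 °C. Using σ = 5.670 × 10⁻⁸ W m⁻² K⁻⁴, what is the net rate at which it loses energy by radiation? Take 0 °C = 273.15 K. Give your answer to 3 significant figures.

Net loss ≈ 2.13×10⁵ W

T = 927.9 °C + 273.15 = 1201.05 K.
Surroundings: T = 15.95 °C + 273.15 = 289.10 K.
Area A = 1.35 × 1.39 = 1.8765 m².
Net radiated power P_net = εσA(T⁴ − T₀⁴) = 0.967×5.670×10⁻⁸×1.8765×(1201.05⁴ − 289.10⁴).
T⁴ − T₀⁴ = 2.08087×10¹² − 6.98542×10⁹ = 2.07388×10¹² K⁴, so P_net = 2.13×10⁵ W.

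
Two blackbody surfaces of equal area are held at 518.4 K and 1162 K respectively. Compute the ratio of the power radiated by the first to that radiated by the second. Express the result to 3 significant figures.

With equal areas, P₁/P₂ = (T₁/T₂)⁴ = (518.4/1162)⁴ = 0.0396.

P₁/P₂ ≈ 0.0396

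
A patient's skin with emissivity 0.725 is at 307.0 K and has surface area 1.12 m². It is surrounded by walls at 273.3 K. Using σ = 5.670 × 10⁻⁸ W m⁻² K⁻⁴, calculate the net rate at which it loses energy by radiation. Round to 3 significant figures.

Area A = 1.12 m².
Net radiated power P_net = εσA(T⁴ − T₀⁴) = 0.725×5.670×10⁻⁸×1.12×(307.0⁴ − 273.3⁴).
T⁴ − T₀⁴ = 8.88287×10⁹ − 5.57903×10⁹ = 3.30384×10⁹ K⁴, so P_net = 152 W.

Net loss ≈ 152 W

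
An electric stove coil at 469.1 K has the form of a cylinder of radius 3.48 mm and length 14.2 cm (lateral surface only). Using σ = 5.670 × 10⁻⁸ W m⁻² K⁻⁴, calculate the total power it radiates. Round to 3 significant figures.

P ≈ 8.52 W

Lateral area A = 2πrL = 2π×3.48×10⁻³×0.142 = 3.10490×10⁻³ m².
P = σAT⁴ = 5.670×10⁻⁸ × 3.10490×10⁻³ × (469.1)⁴ = 8.52 W.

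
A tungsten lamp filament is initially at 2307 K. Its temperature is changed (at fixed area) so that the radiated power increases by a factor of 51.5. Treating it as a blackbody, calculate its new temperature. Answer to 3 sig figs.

T₂ ≈ 6.18×10³ K

P ∝ T⁴, so T₂/T₁ = (P₂/P₁)^(1/4) = (51.5)^(1/4) = 2.67887.
T₂ = 2307 × 2.67887 = 6.18×10³ K.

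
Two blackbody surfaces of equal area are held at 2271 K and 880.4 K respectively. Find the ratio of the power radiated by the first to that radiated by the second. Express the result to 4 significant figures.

With equal areas, P₁/P₂ = (T₁/T₂)⁴ = (2271/880.4)⁴ = 44.27.

P₁/P₂ ≈ 44.27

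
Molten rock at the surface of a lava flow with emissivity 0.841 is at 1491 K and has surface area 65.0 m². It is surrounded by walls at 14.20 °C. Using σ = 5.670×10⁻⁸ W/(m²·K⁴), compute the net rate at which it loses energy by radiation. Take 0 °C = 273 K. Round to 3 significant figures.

Surroundings: T = 14.20 °C + 273 = 287.20 K.
Area A = 65.0 m².
Net radiated power P_net = εσA(T⁴ − T₀⁴) = 0.841×5.670×10⁻⁸×65.0×(1491⁴ − 287.20⁴).
T⁴ − T₀⁴ = 4.94209×10¹² − 6.80358×10⁹ = 4.93529×10¹² K⁴, so P_net = 1.53×10⁷ W.

Net loss ≈ 1.53×10⁷ W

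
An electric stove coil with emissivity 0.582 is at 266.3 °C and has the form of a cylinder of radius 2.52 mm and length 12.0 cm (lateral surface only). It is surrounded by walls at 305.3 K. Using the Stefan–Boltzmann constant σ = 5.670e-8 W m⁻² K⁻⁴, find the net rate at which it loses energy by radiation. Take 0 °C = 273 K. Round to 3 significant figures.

T = 266.3 °C + 273 = 539.3 K.
Lateral area A = 2πrL = 2π×2.52×10⁻³×0.120 = 1.90004×10⁻³ m².
Net radiated power P_net = εσA(T⁴ − T₀⁴) = 0.582×5.670×10⁻⁸×1.90004×10⁻³×(539.3⁴ − 305.3⁴).
T⁴ − T₀⁴ = 8.45905×10¹⁰ − 8.68775×10⁹ = 7.59028×10¹⁰ K⁴, so P_net = 4.76 W.

Net loss ≈ 4.76 W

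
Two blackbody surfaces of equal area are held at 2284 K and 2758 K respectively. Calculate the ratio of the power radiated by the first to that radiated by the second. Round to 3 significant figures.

P₁/P₂ ≈ 0.470

With equal areas, P₁/P₂ = (T₁/T₂)⁴ = (2284/2758)⁴ = 0.470.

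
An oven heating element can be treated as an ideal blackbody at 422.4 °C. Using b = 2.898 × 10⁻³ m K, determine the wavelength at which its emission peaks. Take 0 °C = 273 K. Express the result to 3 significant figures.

λ_max ≈ 4.17 μm

T = 422.4 °C + 273 = 695.4 K.
Wien's displacement law: λ_max = b/T = (2.898×10⁻³ m·K)/(695.4 K) = 4.167×10⁻⁶ m.
That is 4.17 μm, in the infrared range.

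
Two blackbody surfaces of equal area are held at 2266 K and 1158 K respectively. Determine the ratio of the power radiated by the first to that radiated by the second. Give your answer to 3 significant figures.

With equal areas, P₁/P₂ = (T₁/T₂)⁴ = (2266/1158)⁴ = 14.7.

P₁/P₂ ≈ 14.7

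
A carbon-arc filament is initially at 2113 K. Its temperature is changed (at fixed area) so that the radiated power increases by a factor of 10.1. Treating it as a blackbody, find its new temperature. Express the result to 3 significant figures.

P ∝ T⁴, so T₂/T₁ = (P₂/P₁)^(1/4) = (10.1)^(1/4) = 1.78271.
T₂ = 2113 × 1.78271 = 3.77×10³ K.

T₂ ≈ 3.77×10³ K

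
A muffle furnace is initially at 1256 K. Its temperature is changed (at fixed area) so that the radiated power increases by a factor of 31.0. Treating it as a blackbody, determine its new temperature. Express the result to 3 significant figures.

P ∝ T⁴, so T₂/T₁ = (P₂/P₁)^(1/4) = (31.0)^(1/4) = 2.35961.
T₂ = 1256 × 2.35961 = 2.96×10³ K.

T₂ ≈ 2.96×10³ K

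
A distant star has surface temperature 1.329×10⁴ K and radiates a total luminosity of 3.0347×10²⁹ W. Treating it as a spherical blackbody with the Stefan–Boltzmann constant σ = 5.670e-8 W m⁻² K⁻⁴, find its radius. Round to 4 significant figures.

L = 4πR²σT⁴ ⇒ R = √(L/(4πσT⁴)).
σT⁴ = 1.76882×10⁹ W/m², so R = √(3.0347×10²⁹/(4π×1.76882×10⁹)) = 3.695×10⁹ m.

R ≈ 3.695×10⁹ m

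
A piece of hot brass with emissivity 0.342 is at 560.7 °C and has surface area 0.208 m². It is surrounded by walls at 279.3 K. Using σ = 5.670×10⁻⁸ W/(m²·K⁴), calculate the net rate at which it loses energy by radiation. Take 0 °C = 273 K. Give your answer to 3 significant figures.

T = 560.7 °C + 273 = 833.7 K.
Area A = 0.208 m².
Net radiated power P_net = εσA(T⁴ − T₀⁴) = 0.342×5.670×10⁻⁸×0.208×(833.7⁴ − 279.3⁴).
T⁴ − T₀⁴ = 4.83102×10¹¹ − 6.08532×10⁹ = 4.77017×10¹¹ K⁴, so P_net = 1.92×10³ W.

Net loss ≈ 1.92×10³ W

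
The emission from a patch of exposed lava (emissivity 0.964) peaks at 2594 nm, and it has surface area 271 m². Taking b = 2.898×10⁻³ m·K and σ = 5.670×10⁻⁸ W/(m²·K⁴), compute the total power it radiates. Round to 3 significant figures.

Wien's law: T = b/λ_max = 2.898×10⁻³/2.594×10⁻⁶ = 1117.19 K.
Area A = 271 m².
Then P = εσAT⁴ = 0.964×5.670×10⁻⁸×271×(1117.19)⁴ = 2.31×10⁷ W.

P ≈ 2.31×10⁷ W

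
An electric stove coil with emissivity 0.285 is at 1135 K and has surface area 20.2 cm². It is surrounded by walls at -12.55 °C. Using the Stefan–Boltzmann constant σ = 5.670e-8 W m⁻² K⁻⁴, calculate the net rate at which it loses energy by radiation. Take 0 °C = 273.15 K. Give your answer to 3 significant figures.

Surroundings: T = -12.55 °C + 273.15 = 260.60 K.
Area A = 20.2 cm² = 2.02×10⁻³ m².
Net radiated power P_net = εσA(T⁴ − T₀⁴) = 0.285×5.670×10⁻⁸×2.02×10⁻³×(1135⁴ − 260.60⁴).
T⁴ − T₀⁴ = 1.65952×10¹² − 4.61209×10⁹ = 1.65491×10¹² K⁴, so P_net = 54.0 W.

Net loss ≈ 54.0 W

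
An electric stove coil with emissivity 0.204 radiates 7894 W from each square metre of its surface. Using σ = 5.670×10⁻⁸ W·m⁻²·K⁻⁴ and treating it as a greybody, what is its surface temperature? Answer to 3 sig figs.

T ≈ 909 K

I = εσT⁴, so T = (I/εσ)^(1/4) = (7894/(0.204×5.670×10⁻⁸))^(1/4) = 909 K.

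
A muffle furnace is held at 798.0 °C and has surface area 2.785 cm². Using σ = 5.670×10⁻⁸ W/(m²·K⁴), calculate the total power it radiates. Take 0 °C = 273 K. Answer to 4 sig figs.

T = 798.0 °C + 273 = 1071.0 K.
Area A = 2.785 cm² = 2.785×10⁻⁴ m².
P = σAT⁴ = 5.670×10⁻⁸ × 2.785×10⁻⁴ × (1071.0)⁴ = 20.78 W.

P ≈ 20.78 W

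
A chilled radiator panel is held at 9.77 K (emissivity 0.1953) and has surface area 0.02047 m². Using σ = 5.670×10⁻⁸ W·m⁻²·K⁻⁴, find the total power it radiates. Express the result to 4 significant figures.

P ≈ 2.065×10⁻⁶ W

Area A = 0.02047 m².
P = εσAT⁴ = 0.1953 × 5.670×10⁻⁸ × 0.02047 × (9.77)⁴ = 2.065×10⁻⁶ W.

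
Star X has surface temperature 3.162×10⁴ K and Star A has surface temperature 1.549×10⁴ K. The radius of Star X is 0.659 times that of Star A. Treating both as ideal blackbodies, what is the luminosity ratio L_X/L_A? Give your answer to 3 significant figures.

L_X/L_A ≈ 7.54

L ∝ R²T⁴, so L_X/L_A = (R_X/R_A)²(T_X/T_A)⁴ = (0.659)² × (3.162×10⁴/1.549×10⁴)⁴ = 0.434281 × 17.3637 = 7.54.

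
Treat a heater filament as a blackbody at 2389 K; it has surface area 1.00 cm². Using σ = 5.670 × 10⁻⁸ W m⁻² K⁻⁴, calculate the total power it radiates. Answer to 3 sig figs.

Area A = 1.00 cm² = 1.00×10⁻⁴ m².
P = σAT⁴ = 5.670×10⁻⁸ × 1.00×10⁻⁴ × (2389)⁴ = 185 W.

P ≈ 185 W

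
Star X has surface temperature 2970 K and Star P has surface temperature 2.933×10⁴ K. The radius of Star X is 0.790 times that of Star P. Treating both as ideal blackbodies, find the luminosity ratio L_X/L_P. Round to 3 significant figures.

L ∝ R²T⁴, so L_X/L_P = (R_X/R_P)²(T_X/T_P)⁴ = (0.790)² × (2970/2.933×10⁴)⁴ = 0.6241 × 1.05142×10⁻⁴ = 6.56×10⁻⁵.

L_X/L_P ≈ 6.56×10⁻⁵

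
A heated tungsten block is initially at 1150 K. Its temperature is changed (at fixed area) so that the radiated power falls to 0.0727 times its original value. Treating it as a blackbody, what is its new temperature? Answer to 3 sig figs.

P ∝ T⁴, so T₂/T₁ = (P₂/P₁)^(1/4) = (0.0727)^(1/4) = 0.519258.
T₂ = 1150 × 0.519258 = 597 K.

T₂ ≈ 597 K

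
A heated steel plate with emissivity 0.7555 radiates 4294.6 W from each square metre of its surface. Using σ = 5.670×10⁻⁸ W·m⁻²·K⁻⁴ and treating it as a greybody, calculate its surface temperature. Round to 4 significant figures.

T ≈ 562.7 K

I = εσT⁴, so T = (I/εσ)^(1/4) = (4294.6/(0.7555×5.670×10⁻⁸))^(1/4) = 562.7 K.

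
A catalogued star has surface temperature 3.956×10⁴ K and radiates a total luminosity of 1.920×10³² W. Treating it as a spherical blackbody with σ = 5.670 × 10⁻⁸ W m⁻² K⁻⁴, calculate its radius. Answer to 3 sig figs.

L = 4πR²σT⁴ ⇒ R = √(L/(4πσT⁴)).
σT⁴ = 1.38870×10¹¹ W/m², so R = √(1.920×10³²/(4π×1.38870×10¹¹)) = 1.05×10¹⁰ m.

R ≈ 1.05×10¹⁰ m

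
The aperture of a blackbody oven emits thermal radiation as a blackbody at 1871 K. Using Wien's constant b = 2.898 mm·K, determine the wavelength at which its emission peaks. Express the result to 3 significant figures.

λ_max ≈ 1.55 μm

Wien's displacement law: λ_max = b/T = (2.898×10⁻³ m·K)/(1871 K) = 1.549×10⁻⁶ m.
That is 1.55 μm, in the infrared range.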